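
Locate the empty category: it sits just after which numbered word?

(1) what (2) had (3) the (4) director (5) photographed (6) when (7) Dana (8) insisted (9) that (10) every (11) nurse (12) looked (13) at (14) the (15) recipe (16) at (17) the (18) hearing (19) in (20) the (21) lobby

The displaced element is "what" (word 1).
It functions as the direct object of "photographed", so the gap sits immediately after word 5 ("photographed").
Base order: The director had photographed what when Dana insisted that every nurse looked at the recipe at the hearing in the lobby.

5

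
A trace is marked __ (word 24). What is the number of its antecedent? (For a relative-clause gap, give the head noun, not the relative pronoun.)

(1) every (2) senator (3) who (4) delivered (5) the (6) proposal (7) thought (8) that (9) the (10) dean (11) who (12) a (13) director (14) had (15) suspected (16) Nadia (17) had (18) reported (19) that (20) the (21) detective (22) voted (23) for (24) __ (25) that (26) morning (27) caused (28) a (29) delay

10

The gap at 24 is the prepositional object of "voted", inside a relative clause.
The relative pronoun is "who" (word 11); it is bound by the head noun immediately before it.
Its filler is the head noun "dean", at word 10.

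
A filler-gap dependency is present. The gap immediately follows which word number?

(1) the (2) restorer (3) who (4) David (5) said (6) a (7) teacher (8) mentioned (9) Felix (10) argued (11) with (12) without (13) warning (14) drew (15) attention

11

The displaced element is "the restorer" (word 2).
It is linked across 2 clause boundaries (Ø → Ø).
It functions as the object of the preposition "with" of "argued", so the gap sits immediately after word 11 ("with").
Base order: David said a teacher mentioned Felix argued with the restorer without warning.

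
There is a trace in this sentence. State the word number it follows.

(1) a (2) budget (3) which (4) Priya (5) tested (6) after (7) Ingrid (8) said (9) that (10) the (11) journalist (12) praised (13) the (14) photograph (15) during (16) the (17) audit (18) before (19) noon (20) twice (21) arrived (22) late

5

The displaced element is "a budget" (word 2).
It functions as the direct object of "tested", so the gap sits immediately after word 5 ("tested").
Base order: Priya tested a budget after Ingrid said that the journalist praised the photograph during the audit before noon twice.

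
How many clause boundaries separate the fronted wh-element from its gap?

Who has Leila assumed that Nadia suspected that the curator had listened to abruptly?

"who" is extracted from the PP object of "listened".
Boundaries crossed, outermost first: [that], [that] — 2 in total.

2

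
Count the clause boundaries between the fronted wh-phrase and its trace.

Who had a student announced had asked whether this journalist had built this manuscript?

1

"who" is extracted from the subject of "asked".
Boundaries crossed, outermost first: [Ø] — 1 in total.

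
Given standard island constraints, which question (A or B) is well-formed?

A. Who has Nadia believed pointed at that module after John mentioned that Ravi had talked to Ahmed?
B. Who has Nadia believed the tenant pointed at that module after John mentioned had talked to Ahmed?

In B, the wh-phrase is extracted from inside an adjunct island (introduced by "after"), which blocks movement.
In A, the extraction path crosses only that-complement boundaries, which are transparent.
So A is grammatical.

A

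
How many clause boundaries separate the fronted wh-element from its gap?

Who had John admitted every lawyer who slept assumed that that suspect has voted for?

2

"who" is extracted from the PP object of "voted".
Boundaries crossed, outermost first: [Ø], [that] — 2 in total.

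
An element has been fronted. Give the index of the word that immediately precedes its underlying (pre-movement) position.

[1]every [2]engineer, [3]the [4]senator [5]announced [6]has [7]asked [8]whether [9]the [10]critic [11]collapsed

The displaced element is "every engineer" (word 2).
It is linked across 1 clause boundary (Ø).
It functions as the subject of "asked", so the gap sits immediately after word 5 ("announced").
Base order: The senator announced every engineer has asked whether the critic collapsed.

5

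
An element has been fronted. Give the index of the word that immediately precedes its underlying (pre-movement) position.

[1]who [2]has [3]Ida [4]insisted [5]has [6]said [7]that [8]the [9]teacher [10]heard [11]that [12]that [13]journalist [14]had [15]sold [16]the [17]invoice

4

The displaced element is "who" (word 1).
It is linked across 1 clause boundary (Ø).
It functions as the subject of "said", so the gap sits immediately after word 4 ("insisted").
Base order: Ida has insisted that who has said that the teacher heard that that journalist had sold the invoice.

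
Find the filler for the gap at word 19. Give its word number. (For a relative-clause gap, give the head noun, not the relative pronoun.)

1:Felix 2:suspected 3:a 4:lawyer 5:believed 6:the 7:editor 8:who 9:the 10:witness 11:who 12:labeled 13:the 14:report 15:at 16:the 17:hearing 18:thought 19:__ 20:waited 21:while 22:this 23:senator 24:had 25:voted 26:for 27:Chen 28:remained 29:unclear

The gap at 19 is the subject of "waited", inside a relative clause.
The relative pronoun is "who" (word 8); it is bound by the head noun immediately before it.
Its filler is the head noun "editor", at word 7.

7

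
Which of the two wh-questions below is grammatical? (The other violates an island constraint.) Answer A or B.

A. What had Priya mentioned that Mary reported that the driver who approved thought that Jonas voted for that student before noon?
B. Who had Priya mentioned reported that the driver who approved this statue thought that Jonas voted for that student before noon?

B

In A, the wh-phrase is extracted from inside a complex-NP island (relative clause) (introduced by "who"), which blocks movement.
In B, the extraction path crosses only that-complement boundaries, which are transparent.
So B is grammatical.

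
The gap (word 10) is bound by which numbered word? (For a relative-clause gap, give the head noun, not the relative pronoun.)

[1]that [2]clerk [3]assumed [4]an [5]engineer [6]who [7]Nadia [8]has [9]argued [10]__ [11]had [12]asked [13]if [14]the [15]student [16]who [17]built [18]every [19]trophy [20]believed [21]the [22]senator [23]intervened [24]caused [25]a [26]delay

5

The gap at 10 is the subject of "asked", inside a relative clause.
The relative pronoun is "who" (word 6); it is bound by the head noun immediately before it.
Its filler is the head noun "engineer", at word 5.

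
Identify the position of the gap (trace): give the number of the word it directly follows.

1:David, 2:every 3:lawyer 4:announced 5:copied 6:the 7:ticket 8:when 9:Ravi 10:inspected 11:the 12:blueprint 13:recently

The displaced element is "David" (word 1).
It is linked across 1 clause boundary (Ø).
It functions as the subject of "copied", so the gap sits immediately after word 4 ("announced").
Base order: Every lawyer announced David copied the ticket when Ravi inspected the blueprint recently.

4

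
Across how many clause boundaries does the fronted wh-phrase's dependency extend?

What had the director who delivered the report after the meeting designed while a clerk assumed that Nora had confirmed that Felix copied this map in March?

0

"what" originates inside the matrix clause — no clause boundary is crossed.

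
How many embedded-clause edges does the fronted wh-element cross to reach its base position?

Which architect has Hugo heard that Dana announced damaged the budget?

"which architect" is extracted from the subject of "damaged".
Boundaries crossed, outermost first: [that], [Ø] — 2 in total.

2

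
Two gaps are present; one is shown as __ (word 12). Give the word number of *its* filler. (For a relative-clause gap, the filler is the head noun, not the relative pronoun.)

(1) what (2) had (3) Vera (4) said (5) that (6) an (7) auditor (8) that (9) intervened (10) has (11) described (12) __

The marked gap is the direct object of "described".
Its filler is the fronted wh-phrase "what", at word 1.
(The other dependency links word 7 to a gap after word 8.)

1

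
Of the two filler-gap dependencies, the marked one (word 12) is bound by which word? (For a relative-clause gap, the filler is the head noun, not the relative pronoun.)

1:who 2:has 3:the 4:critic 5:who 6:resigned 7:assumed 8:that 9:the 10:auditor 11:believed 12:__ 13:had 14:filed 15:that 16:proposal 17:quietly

The marked gap is the subject of "filed".
Its filler is the fronted wh-phrase "who", at word 1.
(The other dependency links word 4 to a gap after word 5.)

1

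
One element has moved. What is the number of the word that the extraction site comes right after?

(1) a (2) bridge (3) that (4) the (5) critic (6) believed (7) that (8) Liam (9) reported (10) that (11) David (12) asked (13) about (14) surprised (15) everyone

13

The displaced element is "a bridge" (word 2).
It is linked across 2 clause boundaries (that → that).
It functions as the object of the preposition "about" of "asked", so the gap sits immediately after word 13 ("about").
Base order: The critic believed that Liam reported that David asked about a bridge.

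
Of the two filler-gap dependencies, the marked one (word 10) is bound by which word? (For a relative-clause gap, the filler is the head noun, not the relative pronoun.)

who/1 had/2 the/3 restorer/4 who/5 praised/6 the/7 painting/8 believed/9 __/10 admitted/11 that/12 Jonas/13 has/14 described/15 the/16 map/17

The marked gap is the subject of "admitted".
Its filler is the fronted wh-phrase "who", at word 1.
(The other dependency links word 4 to a gap after word 5.)

1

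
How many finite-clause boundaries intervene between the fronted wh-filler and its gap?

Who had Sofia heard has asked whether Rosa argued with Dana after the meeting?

1

"who" is extracted from the subject of "asked".
Boundaries crossed, outermost first: [Ø] — 1 in total.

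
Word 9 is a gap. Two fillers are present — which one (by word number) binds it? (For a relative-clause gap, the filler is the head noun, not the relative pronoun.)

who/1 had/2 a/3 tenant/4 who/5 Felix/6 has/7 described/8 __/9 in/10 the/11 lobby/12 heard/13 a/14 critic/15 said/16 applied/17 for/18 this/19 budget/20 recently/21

4

The marked gap is inside the relative clause, the direct object of "described".
Its filler is the head noun "tenant" (via "who"), at word 4.
(The other dependency links word 1 to a gap after word 16.)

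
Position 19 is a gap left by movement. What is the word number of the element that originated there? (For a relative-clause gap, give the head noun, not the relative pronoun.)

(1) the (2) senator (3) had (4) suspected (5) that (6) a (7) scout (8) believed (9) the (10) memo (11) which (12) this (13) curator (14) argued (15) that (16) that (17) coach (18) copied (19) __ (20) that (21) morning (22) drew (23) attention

10

The gap at 19 is the object of "copied", inside a relative clause.
The relative pronoun is "which" (word 11); it is bound by the head noun immediately before it.
Its filler is the head noun "memo", at word 10.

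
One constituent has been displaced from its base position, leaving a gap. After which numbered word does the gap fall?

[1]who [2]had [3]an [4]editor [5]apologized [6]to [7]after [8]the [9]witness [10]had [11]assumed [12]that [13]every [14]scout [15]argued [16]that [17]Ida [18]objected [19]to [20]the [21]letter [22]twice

6

The displaced element is "who" (word 1).
It functions as the object of the preposition "to" of "apologized", so the gap sits immediately after word 6 ("to").
Base order: An editor had apologized to who after the witness had assumed that every scout argued that Ida objected to the letter twice.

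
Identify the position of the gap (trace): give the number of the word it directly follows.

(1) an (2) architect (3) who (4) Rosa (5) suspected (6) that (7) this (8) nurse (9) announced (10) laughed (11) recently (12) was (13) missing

9

The displaced element is "an architect" (word 2).
It is linked across 2 clause boundaries (that → Ø).
It functions as the subject of "laughed", so the gap sits immediately after word 9 ("announced").
Base order: Rosa suspected that this nurse announced that an architect laughed recently.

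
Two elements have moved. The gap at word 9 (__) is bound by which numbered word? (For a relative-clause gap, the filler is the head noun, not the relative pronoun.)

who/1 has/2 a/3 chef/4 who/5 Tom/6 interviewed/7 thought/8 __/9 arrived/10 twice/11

The marked gap is the subject of "arrived".
Its filler is the fronted wh-phrase "who", at word 1.
(The other dependency links word 4 to a gap after word 7.)

1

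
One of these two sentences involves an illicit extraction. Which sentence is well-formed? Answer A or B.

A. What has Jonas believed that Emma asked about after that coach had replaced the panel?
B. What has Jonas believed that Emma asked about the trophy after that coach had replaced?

A

In B, the wh-phrase is extracted from inside an adjunct island (introduced by "after"), which blocks movement.
In A, the extraction path crosses only that-complement boundaries, which are transparent.
So A is grammatical.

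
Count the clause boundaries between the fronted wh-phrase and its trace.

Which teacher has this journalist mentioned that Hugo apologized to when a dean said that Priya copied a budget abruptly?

1

"which teacher" is extracted from the PP object of "apologized".
Boundaries crossed, outermost first: [that] — 1 in total.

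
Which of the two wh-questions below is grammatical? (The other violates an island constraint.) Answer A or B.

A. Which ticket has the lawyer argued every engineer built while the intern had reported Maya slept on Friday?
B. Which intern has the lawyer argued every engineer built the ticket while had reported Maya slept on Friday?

In B, the wh-phrase is extracted from inside an adjunct island (introduced by "while"), which blocks movement.
In A, the extraction path crosses only that-complement boundaries, which are transparent.
So A is grammatical.

A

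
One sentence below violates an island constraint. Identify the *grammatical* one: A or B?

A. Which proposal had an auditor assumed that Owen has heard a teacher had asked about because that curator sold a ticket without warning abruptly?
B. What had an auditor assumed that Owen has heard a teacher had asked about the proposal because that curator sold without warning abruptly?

In B, the wh-phrase is extracted from inside an adjunct island (introduced by "because"), which blocks movement.
In A, the extraction path crosses only that-complement boundaries, which are transparent.
So A is grammatical.

A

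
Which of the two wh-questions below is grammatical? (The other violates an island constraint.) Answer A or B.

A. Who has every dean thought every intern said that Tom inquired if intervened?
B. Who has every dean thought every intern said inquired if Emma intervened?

B

In A, the wh-phrase is extracted from inside a wh-island (introduced by "if"), which blocks movement.
In B, the extraction path crosses only that-complement boundaries, which are transparent.
So B is grammatical.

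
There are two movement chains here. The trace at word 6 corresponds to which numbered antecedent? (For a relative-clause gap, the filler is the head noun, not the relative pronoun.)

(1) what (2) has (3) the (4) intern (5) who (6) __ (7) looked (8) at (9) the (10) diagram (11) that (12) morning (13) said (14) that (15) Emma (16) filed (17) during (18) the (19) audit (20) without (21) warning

4

The marked gap is inside the relative clause, the subject of "looked".
Its filler is the head noun "intern" (via "who"), at word 4.
(The other dependency links word 1 to a gap after word 16.)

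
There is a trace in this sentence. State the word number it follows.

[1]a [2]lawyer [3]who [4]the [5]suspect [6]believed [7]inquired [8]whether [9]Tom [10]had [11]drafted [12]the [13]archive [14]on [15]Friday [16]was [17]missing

The displaced element is "a lawyer" (word 2).
It is linked across 1 clause boundary (Ø).
It functions as the subject of "inquired", so the gap sits immediately after word 6 ("believed").
Base order: The suspect believed that a lawyer inquired whether Tom had drafted the archive on Friday.

6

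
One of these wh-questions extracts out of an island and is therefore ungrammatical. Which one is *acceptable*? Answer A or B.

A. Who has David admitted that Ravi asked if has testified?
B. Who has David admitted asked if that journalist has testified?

B

In A, the wh-phrase is extracted from inside a wh-island (introduced by "if"), which blocks movement.
In B, the extraction path crosses only that-complement boundaries, which are transparent.
So B is grammatical.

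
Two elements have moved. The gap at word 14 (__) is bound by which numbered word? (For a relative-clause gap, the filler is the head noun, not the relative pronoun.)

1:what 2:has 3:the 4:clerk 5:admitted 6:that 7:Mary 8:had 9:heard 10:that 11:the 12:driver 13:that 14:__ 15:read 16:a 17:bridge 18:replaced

The marked gap is inside the relative clause, the subject of "read".
Its filler is the head noun "driver" (via "that"), at word 12.
(The other dependency links word 1 to a gap after word 18.)

12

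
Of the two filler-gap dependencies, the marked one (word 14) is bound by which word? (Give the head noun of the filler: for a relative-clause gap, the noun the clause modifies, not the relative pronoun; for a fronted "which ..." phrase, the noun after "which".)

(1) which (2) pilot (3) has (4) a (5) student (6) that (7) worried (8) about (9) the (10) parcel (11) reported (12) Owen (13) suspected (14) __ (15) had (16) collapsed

2

The marked gap is the subject of "collapsed".
Its filler is the fronted wh-phrase "which pilot", at word 2.
(The other dependency links word 5 to a gap after word 6.)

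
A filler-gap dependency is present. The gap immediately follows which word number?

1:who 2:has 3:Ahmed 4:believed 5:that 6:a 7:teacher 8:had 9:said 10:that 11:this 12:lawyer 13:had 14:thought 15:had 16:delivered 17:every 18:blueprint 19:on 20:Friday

The displaced element is "who" (word 1).
It is linked across 3 clause boundaries (that → that → Ø).
It functions as the subject of "delivered", so the gap sits immediately after word 14 ("thought").
Base order: Ahmed has believed that a teacher had said that this lawyer had thought that who had delivered every blueprint on Friday.

14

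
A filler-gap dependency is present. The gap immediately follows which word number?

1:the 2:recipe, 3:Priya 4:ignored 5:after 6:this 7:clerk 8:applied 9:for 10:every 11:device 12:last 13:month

The displaced element is "the recipe" (word 2).
It functions as the direct object of "ignored", so the gap sits immediately after word 4 ("ignored").
Base order: Priya ignored the recipe after this clerk applied for every device last month.

4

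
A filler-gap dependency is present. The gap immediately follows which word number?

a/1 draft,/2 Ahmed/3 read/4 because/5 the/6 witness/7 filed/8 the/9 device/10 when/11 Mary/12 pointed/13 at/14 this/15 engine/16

4

The displaced element is "a draft" (word 2).
It functions as the direct object of "read", so the gap sits immediately after word 4 ("read").
Base order: Ahmed read a draft because the witness filed the device when Mary pointed at this engine.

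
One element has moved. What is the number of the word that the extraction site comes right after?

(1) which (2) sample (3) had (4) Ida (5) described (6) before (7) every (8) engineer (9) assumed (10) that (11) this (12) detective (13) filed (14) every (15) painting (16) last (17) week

5

The displaced element is "which sample" (word 2).
It functions as the direct object of "described", so the gap sits immediately after word 5 ("described").
Base order: Ida had described which sample before every engineer assumed that this detective filed every painting last week.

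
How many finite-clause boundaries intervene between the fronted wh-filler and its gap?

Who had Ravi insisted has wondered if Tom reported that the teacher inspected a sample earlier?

1

"who" is extracted from the subject of "wondered".
Boundaries crossed, outermost first: [Ø] — 1 in total.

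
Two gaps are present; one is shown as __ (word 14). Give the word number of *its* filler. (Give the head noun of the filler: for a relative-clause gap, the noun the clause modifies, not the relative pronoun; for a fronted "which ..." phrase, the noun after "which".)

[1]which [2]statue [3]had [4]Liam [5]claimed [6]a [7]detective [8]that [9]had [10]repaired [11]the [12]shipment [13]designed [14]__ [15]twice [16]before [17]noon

The marked gap is the direct object of "designed".
Its filler is the fronted wh-phrase "which statue", at word 2.
(The other dependency links word 7 to a gap after word 8.)

2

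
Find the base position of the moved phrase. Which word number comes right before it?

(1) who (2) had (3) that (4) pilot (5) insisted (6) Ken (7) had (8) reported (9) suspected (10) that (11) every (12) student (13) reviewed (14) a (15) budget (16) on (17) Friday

8

The displaced element is "who" (word 1).
It is linked across 2 clause boundaries (Ø → Ø).
It functions as the subject of "suspected", so the gap sits immediately after word 8 ("reported").
Base order: That pilot had insisted Ken had reported that who suspected that every student reviewed a budget on Friday.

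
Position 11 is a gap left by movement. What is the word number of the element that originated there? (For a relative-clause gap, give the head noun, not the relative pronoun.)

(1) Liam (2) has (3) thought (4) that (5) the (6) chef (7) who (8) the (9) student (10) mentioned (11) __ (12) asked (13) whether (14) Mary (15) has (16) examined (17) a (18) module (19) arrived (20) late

6

The gap at 11 is the subject of "asked", inside a relative clause.
The relative pronoun is "who" (word 7); it is bound by the head noun immediately before it.
Its filler is the head noun "chef", at word 6.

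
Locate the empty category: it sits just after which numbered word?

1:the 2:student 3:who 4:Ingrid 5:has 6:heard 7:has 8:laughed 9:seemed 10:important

6

The displaced element is "the student" (word 2).
It is linked across 1 clause boundary (Ø).
It functions as the subject of "laughed", so the gap sits immediately after word 6 ("heard").
Base order: Ingrid has heard that the student has laughed.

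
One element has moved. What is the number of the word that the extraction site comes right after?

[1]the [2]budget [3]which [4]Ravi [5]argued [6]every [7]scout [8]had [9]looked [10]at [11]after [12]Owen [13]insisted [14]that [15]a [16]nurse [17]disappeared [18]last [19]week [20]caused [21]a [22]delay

10

The displaced element is "the budget" (word 2).
It is linked across 1 clause boundary (Ø).
It functions as the object of the preposition "at" of "looked", so the gap sits immediately after word 10 ("at").
Base order: Ravi argued every scout had looked at the budget after Owen insisted that a nurse disappeared last week.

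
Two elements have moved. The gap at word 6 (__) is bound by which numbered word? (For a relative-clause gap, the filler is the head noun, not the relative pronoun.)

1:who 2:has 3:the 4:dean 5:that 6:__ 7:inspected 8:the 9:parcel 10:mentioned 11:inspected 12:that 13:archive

The marked gap is inside the relative clause, the subject of "inspected".
Its filler is the head noun "dean" (via "that"), at word 4.
(The other dependency links word 1 to a gap after word 10.)

4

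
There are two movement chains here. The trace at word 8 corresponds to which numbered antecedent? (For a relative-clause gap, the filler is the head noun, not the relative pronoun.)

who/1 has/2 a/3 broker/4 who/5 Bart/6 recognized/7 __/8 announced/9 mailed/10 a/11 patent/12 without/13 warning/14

4

The marked gap is inside the relative clause, the direct object of "recognized".
Its filler is the head noun "broker" (via "who"), at word 4.
(The other dependency links word 1 to a gap after word 9.)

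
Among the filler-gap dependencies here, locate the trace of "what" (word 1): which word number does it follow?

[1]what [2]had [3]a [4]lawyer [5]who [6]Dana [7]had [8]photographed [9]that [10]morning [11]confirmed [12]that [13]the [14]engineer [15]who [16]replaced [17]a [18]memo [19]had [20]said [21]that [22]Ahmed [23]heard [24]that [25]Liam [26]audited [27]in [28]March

The displaced element is "what" (word 1).
It is linked across 3 clause boundaries (that → that → that).
It functions as the direct object of "audited", so the gap sits immediately after word 26 ("audited").
Base order: A lawyer who Dana had photographed that morning had confirmed that the engineer who replaced a memo had said that Ahmed heard that Liam audited what in March.

26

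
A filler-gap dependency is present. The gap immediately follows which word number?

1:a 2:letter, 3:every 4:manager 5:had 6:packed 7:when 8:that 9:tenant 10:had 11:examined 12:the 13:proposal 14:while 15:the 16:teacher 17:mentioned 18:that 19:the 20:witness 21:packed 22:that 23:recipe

The displaced element is "a letter" (word 2).
It functions as the direct object of "packed", so the gap sits immediately after word 6 ("packed").
Base order: Every manager had packed a letter when that tenant had examined the proposal while the teacher mentioned that the witness packed that recipe.

6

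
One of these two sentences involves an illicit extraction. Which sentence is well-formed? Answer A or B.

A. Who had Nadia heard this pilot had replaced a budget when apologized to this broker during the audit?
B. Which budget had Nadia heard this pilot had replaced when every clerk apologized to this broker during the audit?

B

In A, the wh-phrase is extracted from inside an adjunct island (introduced by "when"), which blocks movement.
In B, the extraction path crosses only that-complement boundaries, which are transparent.
So B is grammatical.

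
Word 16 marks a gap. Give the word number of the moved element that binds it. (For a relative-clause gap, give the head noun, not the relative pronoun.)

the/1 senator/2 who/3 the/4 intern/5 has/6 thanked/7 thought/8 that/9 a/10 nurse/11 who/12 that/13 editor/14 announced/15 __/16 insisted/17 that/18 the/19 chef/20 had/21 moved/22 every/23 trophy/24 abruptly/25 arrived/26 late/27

The gap at 16 is the subject of "insisted", inside a relative clause.
The relative pronoun is "who" (word 12); it is bound by the head noun immediately before it.
Its filler is the head noun "nurse", at word 11.

11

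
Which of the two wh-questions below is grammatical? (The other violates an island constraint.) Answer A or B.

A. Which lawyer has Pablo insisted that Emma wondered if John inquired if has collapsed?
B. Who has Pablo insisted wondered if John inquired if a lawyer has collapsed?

B

In A, the wh-phrase is extracted from inside a wh-island (introduced by "if"), which blocks movement.
In B, the extraction path crosses only that-complement boundaries, which are transparent.
So B is grammatical.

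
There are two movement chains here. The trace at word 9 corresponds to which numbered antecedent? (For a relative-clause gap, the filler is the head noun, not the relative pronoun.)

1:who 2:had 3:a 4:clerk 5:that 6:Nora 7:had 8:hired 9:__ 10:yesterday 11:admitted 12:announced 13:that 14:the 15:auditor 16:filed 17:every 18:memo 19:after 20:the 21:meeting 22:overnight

The marked gap is inside the relative clause, the direct object of "hired".
Its filler is the head noun "clerk" (via "that"), at word 4.
(The other dependency links word 1 to a gap after word 11.)

4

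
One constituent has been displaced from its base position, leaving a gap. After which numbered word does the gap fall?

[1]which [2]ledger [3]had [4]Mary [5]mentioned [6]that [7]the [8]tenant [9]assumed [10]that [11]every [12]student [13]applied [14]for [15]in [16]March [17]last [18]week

14

The displaced element is "which ledger" (word 2).
It is linked across 2 clause boundaries (that → that).
It functions as the object of the preposition "for" of "applied", so the gap sits immediately after word 14 ("for").
Base order: Mary had mentioned that the tenant assumed that every student applied for which ledger in March last week.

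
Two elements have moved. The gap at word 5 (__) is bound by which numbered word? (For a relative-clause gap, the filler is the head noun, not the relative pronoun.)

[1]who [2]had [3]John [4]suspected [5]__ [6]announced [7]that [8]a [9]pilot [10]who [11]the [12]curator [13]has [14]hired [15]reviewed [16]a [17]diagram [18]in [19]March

The marked gap is the subject of "announced".
Its filler is the fronted wh-phrase "who", at word 1.
(The other dependency links word 9 to a gap after word 14.)

1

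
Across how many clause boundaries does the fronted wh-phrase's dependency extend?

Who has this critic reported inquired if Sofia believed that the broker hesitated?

"who" is extracted from the subject of "inquired".
Boundaries crossed, outermost first: [Ø] — 1 in total.

1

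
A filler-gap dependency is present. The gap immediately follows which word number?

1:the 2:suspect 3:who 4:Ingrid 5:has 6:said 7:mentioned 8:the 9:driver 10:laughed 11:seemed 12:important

The displaced element is "the suspect" (word 2).
It is linked across 1 clause boundary (Ø).
It functions as the subject of "mentioned", so the gap sits immediately after word 6 ("said").
Base order: Ingrid has said the suspect mentioned the driver laughed.

6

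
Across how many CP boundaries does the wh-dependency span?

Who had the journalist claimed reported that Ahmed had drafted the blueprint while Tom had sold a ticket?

"who" is extracted from the subject of "reported".
Boundaries crossed, outermost first: [Ø] — 1 in total.

1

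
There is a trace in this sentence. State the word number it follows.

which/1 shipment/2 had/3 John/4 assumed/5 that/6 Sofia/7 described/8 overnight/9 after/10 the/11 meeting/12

8

The displaced element is "which shipment" (word 2).
It is linked across 1 clause boundary (that).
It functions as the direct object of "described", so the gap sits immediately after word 8 ("described").
Base order: John had assumed that Sofia described which shipment overnight after the meeting.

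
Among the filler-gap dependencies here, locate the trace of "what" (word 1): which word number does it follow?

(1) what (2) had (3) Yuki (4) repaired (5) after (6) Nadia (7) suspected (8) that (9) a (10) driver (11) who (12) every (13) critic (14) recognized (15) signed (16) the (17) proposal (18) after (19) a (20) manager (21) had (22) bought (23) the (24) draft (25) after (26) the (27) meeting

The displaced element is "what" (word 1).
It functions as the direct object of "repaired", so the gap sits immediately after word 4 ("repaired").
Base order: Yuki had repaired what after Nadia suspected that a driver who every critic recognized signed the proposal after a manager had bought the draft after the meeting.

4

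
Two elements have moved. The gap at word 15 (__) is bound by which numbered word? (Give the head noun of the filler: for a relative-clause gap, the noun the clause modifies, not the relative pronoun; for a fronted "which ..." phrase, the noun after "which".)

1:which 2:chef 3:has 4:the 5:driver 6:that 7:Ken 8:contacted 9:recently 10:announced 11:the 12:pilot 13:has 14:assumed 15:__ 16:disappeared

The marked gap is the subject of "disappeared".
Its filler is the fronted wh-phrase "which chef", at word 2.
(The other dependency links word 5 to a gap after word 8.)

2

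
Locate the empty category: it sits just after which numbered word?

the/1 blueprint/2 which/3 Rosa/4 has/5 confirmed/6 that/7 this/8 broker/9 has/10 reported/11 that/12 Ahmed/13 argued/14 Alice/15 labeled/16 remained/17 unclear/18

The displaced element is "the blueprint" (word 2).
It is linked across 3 clause boundaries (that → that → Ø).
It functions as the direct object of "labeled", so the gap sits immediately after word 16 ("labeled").
Base order: Rosa has confirmed that this broker has reported that Ahmed argued Alice labeled the blueprint.

16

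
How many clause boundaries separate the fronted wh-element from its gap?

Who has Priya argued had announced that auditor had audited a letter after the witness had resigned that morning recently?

"who" is extracted from the subject of "announced".
Boundaries crossed, outermost first: [Ø] — 1 in total.

1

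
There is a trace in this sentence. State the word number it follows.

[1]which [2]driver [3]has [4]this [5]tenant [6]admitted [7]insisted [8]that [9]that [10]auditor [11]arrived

The displaced element is "which driver" (word 2).
It is linked across 1 clause boundary (Ø).
It functions as the subject of "insisted", so the gap sits immediately after word 6 ("admitted").
Base order: This tenant has admitted which driver insisted that that auditor arrived.

6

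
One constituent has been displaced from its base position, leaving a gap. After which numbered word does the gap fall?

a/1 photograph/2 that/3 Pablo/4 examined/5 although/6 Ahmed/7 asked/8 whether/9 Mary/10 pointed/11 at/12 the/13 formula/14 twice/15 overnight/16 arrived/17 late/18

The displaced element is "a photograph" (word 2).
It functions as the direct object of "examined", so the gap sits immediately after word 5 ("examined").
Base order: Pablo examined a photograph although Ahmed asked whether Mary pointed at the formula twice overnight.

5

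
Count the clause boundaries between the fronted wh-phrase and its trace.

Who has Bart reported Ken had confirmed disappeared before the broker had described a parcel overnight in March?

2

"who" is extracted from the subject of "disappeared".
Boundaries crossed, outermost first: [Ø], [Ø] — 2 in total.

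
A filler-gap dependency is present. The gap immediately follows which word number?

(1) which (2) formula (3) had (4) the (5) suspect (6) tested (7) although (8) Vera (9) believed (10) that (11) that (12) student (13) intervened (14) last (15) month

6

The displaced element is "which formula" (word 2).
It functions as the direct object of "tested", so the gap sits immediately after word 6 ("tested").
Base order: The suspect had tested which formula although Vera believed that that student intervened last month.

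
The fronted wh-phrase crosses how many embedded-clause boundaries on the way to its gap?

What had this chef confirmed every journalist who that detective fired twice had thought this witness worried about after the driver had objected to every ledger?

2

"what" is extracted from the PP object of "worried".
Boundaries crossed, outermost first: [Ø], [Ø] — 2 in total.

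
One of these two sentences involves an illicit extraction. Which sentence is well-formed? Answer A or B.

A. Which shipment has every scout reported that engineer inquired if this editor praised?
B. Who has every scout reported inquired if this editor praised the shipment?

B

In A, the wh-phrase is extracted from inside a wh-island (introduced by "if"), which blocks movement.
In B, the extraction path crosses only that-complement boundaries, which are transparent.
So B is grammatical.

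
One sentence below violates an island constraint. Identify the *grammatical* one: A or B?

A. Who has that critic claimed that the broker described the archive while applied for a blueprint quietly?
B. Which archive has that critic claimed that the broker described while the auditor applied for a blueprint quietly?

In A, the wh-phrase is extracted from inside an adjunct island (introduced by "while"), which blocks movement.
In B, the extraction path crosses only that-complement boundaries, which are transparent.
So B is grammatical.

B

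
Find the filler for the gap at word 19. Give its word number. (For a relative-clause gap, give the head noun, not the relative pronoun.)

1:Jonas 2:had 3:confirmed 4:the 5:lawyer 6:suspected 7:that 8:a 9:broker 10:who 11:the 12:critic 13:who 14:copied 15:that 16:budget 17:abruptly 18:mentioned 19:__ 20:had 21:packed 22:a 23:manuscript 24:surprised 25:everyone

The gap at 19 is the subject of "packed", inside a relative clause.
The relative pronoun is "who" (word 10); it is bound by the head noun immediately before it.
Its filler is the head noun "broker", at word 9.

9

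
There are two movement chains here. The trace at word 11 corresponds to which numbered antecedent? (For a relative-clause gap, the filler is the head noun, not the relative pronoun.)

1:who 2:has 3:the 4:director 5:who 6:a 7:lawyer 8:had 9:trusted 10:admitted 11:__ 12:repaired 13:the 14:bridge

The marked gap is the subject of "repaired".
Its filler is the fronted wh-phrase "who", at word 1.
(The other dependency links word 4 to a gap after word 9.)

1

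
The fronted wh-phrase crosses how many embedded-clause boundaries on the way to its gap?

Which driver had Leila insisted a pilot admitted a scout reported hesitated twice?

"which driver" is extracted from the subject of "hesitated".
Boundaries crossed, outermost first: [Ø], [Ø], [Ø] — 3 in total.

3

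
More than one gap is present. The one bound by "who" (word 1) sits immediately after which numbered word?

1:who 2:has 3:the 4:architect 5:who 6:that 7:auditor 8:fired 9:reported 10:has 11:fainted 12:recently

The displaced element is "who" (word 1).
It is linked across 1 clause boundary (Ø).
It functions as the subject of "fainted", so the gap sits immediately after word 9 ("reported").
Base order: The architect who that auditor fired has reported who has fainted recently.

9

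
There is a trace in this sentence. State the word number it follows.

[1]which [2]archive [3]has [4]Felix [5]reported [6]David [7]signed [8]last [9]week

7

The displaced element is "which archive" (word 2).
It is linked across 1 clause boundary (Ø).
It functions as the direct object of "signed", so the gap sits immediately after word 7 ("signed").
Base order: Felix has reported David signed which archive last week.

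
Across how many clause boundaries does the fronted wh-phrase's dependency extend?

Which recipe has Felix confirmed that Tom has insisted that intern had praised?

"which recipe" is extracted from the object of "praised".
Boundaries crossed, outermost first: [that], [Ø] — 2 in total.

2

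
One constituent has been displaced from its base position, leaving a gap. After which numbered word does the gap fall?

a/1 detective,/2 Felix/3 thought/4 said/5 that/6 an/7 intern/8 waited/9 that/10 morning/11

4

The displaced element is "a detective" (word 2).
It is linked across 1 clause boundary (Ø).
It functions as the subject of "said", so the gap sits immediately after word 4 ("thought").
Base order: Felix thought that a detective said that an intern waited that morning.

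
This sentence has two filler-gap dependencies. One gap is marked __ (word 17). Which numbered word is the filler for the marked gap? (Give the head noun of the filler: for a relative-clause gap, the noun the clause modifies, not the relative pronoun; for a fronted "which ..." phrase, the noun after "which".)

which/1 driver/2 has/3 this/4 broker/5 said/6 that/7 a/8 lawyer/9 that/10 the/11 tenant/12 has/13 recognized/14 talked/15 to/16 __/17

2

The marked gap is the object of the preposition "to" of "talked".
Its filler is the fronted wh-phrase "which driver", at word 2.
(The other dependency links word 9 to a gap after word 14.)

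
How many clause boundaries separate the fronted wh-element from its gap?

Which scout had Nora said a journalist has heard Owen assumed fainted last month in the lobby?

3

"which scout" is extracted from the subject of "fainted".
Boundaries crossed, outermost first: [Ø], [Ø], [Ø] — 3 in total.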